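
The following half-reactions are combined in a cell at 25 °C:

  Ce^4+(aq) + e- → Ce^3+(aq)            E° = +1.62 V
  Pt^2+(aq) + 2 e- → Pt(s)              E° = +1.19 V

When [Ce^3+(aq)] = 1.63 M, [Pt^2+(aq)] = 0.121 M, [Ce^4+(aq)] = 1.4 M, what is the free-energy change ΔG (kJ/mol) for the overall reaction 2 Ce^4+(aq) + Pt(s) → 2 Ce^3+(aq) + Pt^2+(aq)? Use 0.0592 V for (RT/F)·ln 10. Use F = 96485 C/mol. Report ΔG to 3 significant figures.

−87.5 kJ/mol

E°cell = +1.62 − (+1.19) = +0.43 V; the balanced reaction transfers n = 2 electrons.
The reaction quotient is ([Ce^3+(aq)]^2·[Pt^2+(aq)]) / [Ce^4+(aq)]^2 = 0.164; by Nernst, E = +0.43 − (0.0592/2)(−0.785) = +0.4532 V.
Then ΔG = −nFE = −2 × 96485 × +0.4532 J/mol = −87.5 kJ/mol.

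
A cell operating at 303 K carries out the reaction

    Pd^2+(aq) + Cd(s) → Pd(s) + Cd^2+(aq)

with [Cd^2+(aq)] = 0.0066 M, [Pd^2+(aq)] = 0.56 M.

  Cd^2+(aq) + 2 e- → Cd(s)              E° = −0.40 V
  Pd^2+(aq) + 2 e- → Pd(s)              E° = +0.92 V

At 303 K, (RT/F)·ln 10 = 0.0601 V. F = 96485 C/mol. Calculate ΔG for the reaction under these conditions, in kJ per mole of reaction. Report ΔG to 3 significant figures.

−266 kJ/mol

E°cell = +0.92 − (−0.40) = +1.32 V; the balanced reaction transfers n = 2 electrons.
The reaction quotient is [Cd^2+(aq)] / [Pd^2+(aq)] = 0.0118; by Nernst, E = +1.32 − (0.0601/2)(−1.929) = +1.3780 V.
Then ΔG = −nFE = −2 × 96485 × +1.3780 J/mol = −266 kJ/mol.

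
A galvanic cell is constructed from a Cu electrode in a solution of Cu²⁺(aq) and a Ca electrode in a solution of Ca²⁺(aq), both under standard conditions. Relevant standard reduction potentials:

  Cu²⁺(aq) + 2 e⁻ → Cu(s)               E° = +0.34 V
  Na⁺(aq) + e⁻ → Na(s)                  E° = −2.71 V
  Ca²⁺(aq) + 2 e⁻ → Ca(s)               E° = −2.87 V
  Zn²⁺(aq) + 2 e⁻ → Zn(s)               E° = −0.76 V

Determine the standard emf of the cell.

+3.21 V

Of the two couples in this cell, the one with the more positive reduction potential is reduced at the cathode: here that is Cu²⁺/Cu (+0.34 V); Ca²⁺/Ca (−2.87 V) is the anode.
E°cell = E°(cathode) − E°(anode) = +0.34 − (−2.87) = +3.21 V.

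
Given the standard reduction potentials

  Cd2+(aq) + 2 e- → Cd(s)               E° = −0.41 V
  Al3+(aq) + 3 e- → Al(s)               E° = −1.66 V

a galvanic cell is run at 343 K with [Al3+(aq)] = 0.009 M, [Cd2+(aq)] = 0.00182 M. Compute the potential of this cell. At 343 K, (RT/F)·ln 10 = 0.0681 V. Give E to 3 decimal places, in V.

The Cd²⁺/Cd couple has the more positive E°, so it is the cathode; Al³⁺/Al is the anode.
The standard potential is −0.41 − (−1.66) = +1.25 V and the balanced reaction transfers n = 6 electrons.
Balancing gives 3 Cd2+(aq) + 2 Al(s) → 3 Cd(s) + 2 Al3+(aq); hence Q = [Al3+(aq)]^2 / [Cd2+(aq)]^3 = 1.34×10^4 (log Q = 4.128).
Applying E = E° − (RT ln10/nF)·log Q gives +1.25 − (0.0681/6)(4.128) = +1.203 V.

+1.203 V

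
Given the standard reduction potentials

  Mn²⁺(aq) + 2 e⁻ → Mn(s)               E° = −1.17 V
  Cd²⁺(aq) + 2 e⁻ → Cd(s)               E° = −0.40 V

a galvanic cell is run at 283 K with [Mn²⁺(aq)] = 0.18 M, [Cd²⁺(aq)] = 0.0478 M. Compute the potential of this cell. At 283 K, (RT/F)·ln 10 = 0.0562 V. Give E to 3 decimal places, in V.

The Cd²⁺/Cd couple has the more positive E°, so it is the cathode; Mn²⁺/Mn is the anode.
E°cell = E°cat − E°an = −0.40 − (−1.17) = +0.77 V; n = 2.
Balancing gives Cd²⁺(aq) + Mn(s) → Cd(s) + Mn²⁺(aq); hence Q = [Mn²⁺(aq)] / [Cd²⁺(aq)] = 3.77 (log Q = 0.576).
Applying E = E° − (RT ln10/nF)·log Q gives +0.77 − (0.0562/2)(0.576) = +0.754 V.

+0.754 V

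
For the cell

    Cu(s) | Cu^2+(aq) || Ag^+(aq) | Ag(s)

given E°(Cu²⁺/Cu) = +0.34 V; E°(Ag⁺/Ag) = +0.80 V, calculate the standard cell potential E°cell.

By convention the left-hand electrode in cell notation is the anode (oxidation) and the right-hand electrode is the cathode (reduction).
E°cell = E°(right) − E°(left) = +0.80 − (+0.34) = +0.46 V.

+0.46 V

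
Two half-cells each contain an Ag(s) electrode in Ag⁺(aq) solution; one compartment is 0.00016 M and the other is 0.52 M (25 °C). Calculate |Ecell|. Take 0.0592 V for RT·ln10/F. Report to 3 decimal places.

0.208 V

For a concentration cell E°cell = 0, since both electrodes use the same couple.
The compartment with the higher Ag⁺(aq) concentration (0.52 M) acts as the cathode; ions are reduced there and produced at the dilute (0.00016 M) anode.
With n = 1, Ecell = −(0.0592/1)·log([dilute]/[conc]) = −(0.0592/1)·log(0.00016/0.52) = +0.208 V.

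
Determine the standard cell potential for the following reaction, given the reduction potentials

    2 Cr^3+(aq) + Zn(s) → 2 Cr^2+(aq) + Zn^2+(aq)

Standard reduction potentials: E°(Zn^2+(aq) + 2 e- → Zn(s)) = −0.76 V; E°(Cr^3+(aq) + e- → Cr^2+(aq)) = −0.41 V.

+0.35 V

In the reaction as written, Cr^3+(aq) is reduced (cathode) and Zn^2+(aq) is produced by oxidation at the anode.
E°cell = E°(cathode) − E°(anode) = −0.41 − (−0.76) = +0.35 V.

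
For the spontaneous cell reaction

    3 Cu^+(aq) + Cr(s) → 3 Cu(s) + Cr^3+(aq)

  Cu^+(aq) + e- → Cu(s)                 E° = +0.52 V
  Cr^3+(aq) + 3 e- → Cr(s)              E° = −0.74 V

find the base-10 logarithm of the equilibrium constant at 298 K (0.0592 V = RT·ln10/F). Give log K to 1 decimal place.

The Cu⁺/Cu couple is reduced (cathode); E°cell = +0.52 − (−0.74) = +1.26 V with n = 3.
At equilibrium E = 0, so log K = nE°cell / 0.0592 = (3)(+1.26) / 0.0592 = 63.9.

log K = 63.9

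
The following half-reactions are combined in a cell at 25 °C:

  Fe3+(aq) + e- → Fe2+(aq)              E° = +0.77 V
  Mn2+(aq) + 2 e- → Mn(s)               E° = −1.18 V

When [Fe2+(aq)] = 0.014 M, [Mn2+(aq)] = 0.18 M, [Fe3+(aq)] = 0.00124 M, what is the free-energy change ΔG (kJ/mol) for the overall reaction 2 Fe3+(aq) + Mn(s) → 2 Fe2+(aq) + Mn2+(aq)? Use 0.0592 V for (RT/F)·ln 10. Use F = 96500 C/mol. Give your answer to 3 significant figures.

With Fe³⁺/Fe²⁺ reduced at the cathode, E°cell = +0.77 − (−1.18) = +1.95 V and n = 2.
The reaction quotient is ([Fe2+(aq)]^2·[Mn2+(aq)]) / [Fe3+(aq)]^2 = 22.9; by Nernst, E = +1.95 − (0.0592/2)(1.361) = +1.9097 V.
Then ΔG = −nFE = −2 × 96500 × +1.9097 J/mol = −369 kJ/mol.

−369 kJ/mol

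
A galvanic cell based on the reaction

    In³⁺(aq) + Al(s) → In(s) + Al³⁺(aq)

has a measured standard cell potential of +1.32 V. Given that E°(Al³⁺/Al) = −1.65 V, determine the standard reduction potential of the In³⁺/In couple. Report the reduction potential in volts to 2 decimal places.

In the reaction as written the In³⁺/In couple is reduced (cathode) and Al³⁺/Al is oxidized (anode), so E°cell = E°(In³⁺/In) − E°(Al³⁺/Al).
E°(In³⁺/In) = E°cell + E°(anode) = +1.32 + (−1.65) = −0.33 V.

−0.33 V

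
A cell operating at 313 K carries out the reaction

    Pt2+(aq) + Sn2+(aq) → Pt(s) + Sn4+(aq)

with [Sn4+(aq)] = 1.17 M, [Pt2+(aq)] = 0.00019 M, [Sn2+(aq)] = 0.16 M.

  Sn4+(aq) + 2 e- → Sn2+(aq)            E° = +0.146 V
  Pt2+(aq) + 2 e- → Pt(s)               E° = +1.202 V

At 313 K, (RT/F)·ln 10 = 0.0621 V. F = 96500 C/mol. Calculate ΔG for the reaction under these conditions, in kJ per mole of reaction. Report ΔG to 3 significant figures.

With Pt²⁺/Pt reduced at the cathode, E°cell = +1.202 − (+0.146) = +1.056 V and n = 2.
Q = [Sn4+(aq)] / ([Pt2+(aq)]·[Sn2+(aq)]) = 3.85×10^4, so log Q = 4.585 and E = +1.056 − (0.0621/2)(4.585) = +0.9136 V.
Then ΔG = −nFE = −2 × 96500 × +0.9136 J/mol = −176 kJ/mol.

−176 kJ/mol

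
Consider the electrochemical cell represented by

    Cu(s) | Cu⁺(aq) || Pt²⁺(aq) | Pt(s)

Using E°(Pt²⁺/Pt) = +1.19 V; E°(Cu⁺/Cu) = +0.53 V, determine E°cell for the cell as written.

+0.66 V

By convention the left-hand electrode in cell notation is the anode (oxidation) and the right-hand electrode is the cathode (reduction).
E°cell = E°(right) − E°(left) = +1.19 − (+0.53) = +0.66 V.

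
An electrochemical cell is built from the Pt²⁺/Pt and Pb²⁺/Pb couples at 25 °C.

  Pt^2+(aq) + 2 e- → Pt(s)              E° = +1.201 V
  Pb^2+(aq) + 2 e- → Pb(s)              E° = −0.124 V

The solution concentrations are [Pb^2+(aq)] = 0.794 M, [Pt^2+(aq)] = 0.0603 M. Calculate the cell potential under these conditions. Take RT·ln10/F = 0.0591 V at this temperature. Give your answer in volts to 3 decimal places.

The Pt²⁺/Pt couple has the more positive E°, so it is the cathode; Pb²⁺/Pb is the anode.
The standard potential is +1.201 − (−0.124) = +1.325 V and the balanced reaction transfers n = 2 electrons.
Balancing gives Pt^2+(aq) + Pb(s) → Pt(s) + Pb^2+(aq); hence Q = [Pb^2+(aq)] / [Pt^2+(aq)] = 13.2 (log Q = 1.120).
By the Nernst equation, E = +1.325 − (0.0591/2)·(1.120) = +1.292 V.

+1.292 V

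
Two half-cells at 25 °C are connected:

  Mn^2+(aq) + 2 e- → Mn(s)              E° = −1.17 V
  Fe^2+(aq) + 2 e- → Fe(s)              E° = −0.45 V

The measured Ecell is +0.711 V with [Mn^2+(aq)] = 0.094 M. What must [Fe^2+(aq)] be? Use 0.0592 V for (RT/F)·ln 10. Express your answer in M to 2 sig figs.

0.047 M

With Fe²⁺/Fe at the cathode and Mn²⁺/Mn at the anode, E°cell = −0.45 − (−1.17) = +0.72 V (n = 2).
From the Nernst equation, log Q = n(E° − E)/0.0592 = 2·(+0.72 − (+0.711))/0.0592 = 0.304.
For Fe^2+(aq) + Mn(s) → Fe(s) + Mn^2+(aq), the reaction quotient is Q = [Mn^2+(aq)] / [Fe^2+(aq)].
Substituting the known concentrations and solving, log [Fe^2+(aq)] = −1.331 and [Fe^2+(aq)] = 0.047 M.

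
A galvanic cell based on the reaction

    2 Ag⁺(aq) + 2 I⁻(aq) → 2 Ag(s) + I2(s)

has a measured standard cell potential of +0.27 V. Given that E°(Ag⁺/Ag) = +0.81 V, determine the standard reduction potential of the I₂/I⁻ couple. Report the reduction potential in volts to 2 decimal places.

+0.54 V

In the reaction as written the Ag⁺/Ag couple is reduced (cathode) and I₂/I⁻ is oxidized (anode), so E°cell = E°(Ag⁺/Ag) − E°(I₂/I⁻).
E°(I₂/I⁻) = E°(cathode) − E°cell = +0.81 − (+0.27) = +0.54 V.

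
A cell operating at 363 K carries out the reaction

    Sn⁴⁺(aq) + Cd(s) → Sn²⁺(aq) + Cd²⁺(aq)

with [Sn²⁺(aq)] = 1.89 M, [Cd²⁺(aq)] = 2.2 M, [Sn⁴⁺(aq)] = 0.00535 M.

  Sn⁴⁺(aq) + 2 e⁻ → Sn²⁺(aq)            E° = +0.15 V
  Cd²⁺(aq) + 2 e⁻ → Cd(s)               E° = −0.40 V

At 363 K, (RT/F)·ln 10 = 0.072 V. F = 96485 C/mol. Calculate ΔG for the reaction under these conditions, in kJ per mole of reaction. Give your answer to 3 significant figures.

E°cell = +0.15 − (−0.40) = +0.55 V; the balanced reaction transfers n = 2 electrons.
The reaction quotient is ([Sn²⁺(aq)]·[Cd²⁺(aq)]) / [Sn⁴⁺(aq)] = 777; by Nernst, E = +0.55 − (0.072/2)(2.891) = +0.4459 V.
Then ΔG = −nFE = −2 × 96485 × +0.4459 J/mol = −86.0 kJ/mol.

−86.0 kJ/mol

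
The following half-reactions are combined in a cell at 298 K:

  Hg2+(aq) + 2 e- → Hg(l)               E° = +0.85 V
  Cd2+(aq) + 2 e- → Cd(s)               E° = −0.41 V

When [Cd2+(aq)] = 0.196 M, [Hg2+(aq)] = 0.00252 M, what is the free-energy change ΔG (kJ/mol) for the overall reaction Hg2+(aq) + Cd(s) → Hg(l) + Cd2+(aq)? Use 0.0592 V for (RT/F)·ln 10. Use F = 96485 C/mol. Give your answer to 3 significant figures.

The standard cell potential is +0.85 − (−0.41) = +1.26 V, with n = 2 electrons in the balanced equation.
Q = [Cd2+(aq)] / [Hg2+(aq)] = 77.8, so log Q = 1.891 and E = +1.26 − (0.0592/2)(1.891) = +1.2040 V.
ΔG = −nFE = −(2)(96485)(+1.2040) J/mol = −232 kJ/mol.

−232 kJ/mol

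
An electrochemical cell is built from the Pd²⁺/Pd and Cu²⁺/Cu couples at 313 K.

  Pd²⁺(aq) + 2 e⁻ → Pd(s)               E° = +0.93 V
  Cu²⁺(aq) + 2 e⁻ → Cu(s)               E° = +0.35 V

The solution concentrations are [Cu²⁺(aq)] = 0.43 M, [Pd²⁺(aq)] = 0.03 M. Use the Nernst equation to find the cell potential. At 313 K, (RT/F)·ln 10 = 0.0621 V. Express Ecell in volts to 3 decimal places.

The Pd²⁺/Pd couple has the more positive E°, so it is the cathode; Cu²⁺/Cu is the anode.
E°cell = +0.93 − (+0.35) = +0.58 V, with n = 2 electrons transferred.
For the overall reaction Pd²⁺(aq) + Cu(s) → Pd(s) + Cu²⁺(aq), Q = [Cu²⁺(aq)] / [Pd²⁺(aq)] = 14.3, giving log Q = 1.156.
Applying E = E° − (RT ln10/nF)·log Q gives +0.58 − (0.0621/2)(1.156) = +0.544 V.

+0.544 V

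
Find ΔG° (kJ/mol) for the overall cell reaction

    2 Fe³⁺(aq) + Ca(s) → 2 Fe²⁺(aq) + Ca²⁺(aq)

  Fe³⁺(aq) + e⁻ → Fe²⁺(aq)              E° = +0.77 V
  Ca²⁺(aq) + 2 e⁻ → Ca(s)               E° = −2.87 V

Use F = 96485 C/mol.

In the reaction as written Fe³⁺(aq) is reduced, so the Fe³⁺/Fe²⁺ couple is the cathode and Ca²⁺/Ca is the anode.
E°cell = +0.77 − (−2.87) = +3.64 V; balancing electrons gives n = 2.
ΔG° = −nFE°cell = −(2)(96485)(+3.64) J/mol = −702 kJ/mol.

−702 kJ/mol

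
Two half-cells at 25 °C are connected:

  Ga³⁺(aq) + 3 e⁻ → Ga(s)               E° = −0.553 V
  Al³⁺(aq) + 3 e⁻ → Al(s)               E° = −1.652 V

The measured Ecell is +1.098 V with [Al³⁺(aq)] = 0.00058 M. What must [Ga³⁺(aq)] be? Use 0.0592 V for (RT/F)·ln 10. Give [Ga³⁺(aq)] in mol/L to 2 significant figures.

With Ga³⁺/Ga at the cathode and Al³⁺/Al at the anode, E°cell = −0.553 − (−1.652) = +1.099 V (n = 3).
From the Nernst equation, log Q = n(E° − E)/0.0592 = 3·(+1.099 − (+1.098))/0.0592 = 0.051.
For Ga³⁺(aq) + Al(s) → Ga(s) + Al³⁺(aq), the reaction quotient is Q = [Al³⁺(aq)] / [Ga³⁺(aq)].
Isolating [Ga³⁺(aq)] in Q = 10^{0.051} yields log [Ga³⁺(aq)] = −3.288, i.e. 0.00052 M.

0.00052 M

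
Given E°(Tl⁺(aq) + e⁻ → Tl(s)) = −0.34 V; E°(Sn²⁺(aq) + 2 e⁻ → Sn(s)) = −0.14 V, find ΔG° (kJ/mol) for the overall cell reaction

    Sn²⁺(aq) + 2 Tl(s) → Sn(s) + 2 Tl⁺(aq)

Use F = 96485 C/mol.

In the reaction as written Sn²⁺(aq) is reduced, so the Sn²⁺/Sn couple is the cathode and Tl⁺/Tl is the anode.
E°cell = −0.14 − (−0.34) = +0.20 V; balancing electrons gives n = 2.
ΔG° = −nFE°cell = −(2)(96485)(+0.20) J/mol = −38.6 kJ/mol.

−38.6 kJ/mol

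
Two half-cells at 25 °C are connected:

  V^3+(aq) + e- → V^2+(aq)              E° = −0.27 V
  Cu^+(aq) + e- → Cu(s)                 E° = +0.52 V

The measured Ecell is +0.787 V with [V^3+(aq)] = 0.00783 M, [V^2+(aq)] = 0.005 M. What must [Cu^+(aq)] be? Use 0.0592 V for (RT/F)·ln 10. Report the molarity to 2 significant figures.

The Cu⁺/Cu couple has the larger reduction potential, so it is the cathode: E°cell = +0.52 − (−0.27) = +0.79 V and n = 1.
Since E = E° − (0.0592/n)·log Q, log Q = n(E° − E)/0.0592 = 0.051.
For Cu^+(aq) + V^2+(aq) → Cu(s) + V^3+(aq), the reaction quotient is Q = [V^3+(aq)] / ([Cu^+(aq)]·[V^2+(aq)]).
Solving for the unknown gives log [Cu^+(aq)] = 0.144, so [Cu^+(aq)] ≈ 1.4 M.

1.4 M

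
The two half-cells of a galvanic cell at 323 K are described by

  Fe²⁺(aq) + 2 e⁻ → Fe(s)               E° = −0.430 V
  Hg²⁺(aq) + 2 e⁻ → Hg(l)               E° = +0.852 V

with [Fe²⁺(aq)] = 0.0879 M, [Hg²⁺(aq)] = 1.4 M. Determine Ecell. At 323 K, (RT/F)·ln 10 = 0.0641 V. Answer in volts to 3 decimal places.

+1.321 V

The Hg²⁺/Hg couple has the more positive E°, so it is the cathode; Fe²⁺/Fe is the anode.
E°cell = +0.852 − (−0.430) = +1.282 V, with n = 2 electrons transferred.
Balancing gives Hg²⁺(aq) + Fe(s) → Hg(l) + Fe²⁺(aq); hence Q = [Fe²⁺(aq)] / [Hg²⁺(aq)] = 0.0628 (log Q = −1.202).
By the Nernst equation, E = +1.282 − (0.0641/2)·(−1.202) = +1.321 V.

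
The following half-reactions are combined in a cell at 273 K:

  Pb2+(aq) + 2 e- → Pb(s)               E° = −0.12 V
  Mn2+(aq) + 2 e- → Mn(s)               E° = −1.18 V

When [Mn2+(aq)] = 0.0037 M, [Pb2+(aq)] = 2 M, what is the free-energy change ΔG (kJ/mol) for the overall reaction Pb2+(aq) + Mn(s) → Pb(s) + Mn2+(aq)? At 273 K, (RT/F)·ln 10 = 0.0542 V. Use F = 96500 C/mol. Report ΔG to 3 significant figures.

−219 kJ/mol

The standard cell potential is −0.12 − (−1.18) = +1.06 V, with n = 2 electrons in the balanced equation.
Here Q = [Mn2+(aq)] / [Pb2+(aq)] = 0.00185 (log Q = −2.733), giving E = +1.06 − (0.0542/2)·(−2.733) = +1.1341 V.
Then ΔG = −nFE = −2 × 96500 × +1.1341 J/mol = −219 kJ/mol.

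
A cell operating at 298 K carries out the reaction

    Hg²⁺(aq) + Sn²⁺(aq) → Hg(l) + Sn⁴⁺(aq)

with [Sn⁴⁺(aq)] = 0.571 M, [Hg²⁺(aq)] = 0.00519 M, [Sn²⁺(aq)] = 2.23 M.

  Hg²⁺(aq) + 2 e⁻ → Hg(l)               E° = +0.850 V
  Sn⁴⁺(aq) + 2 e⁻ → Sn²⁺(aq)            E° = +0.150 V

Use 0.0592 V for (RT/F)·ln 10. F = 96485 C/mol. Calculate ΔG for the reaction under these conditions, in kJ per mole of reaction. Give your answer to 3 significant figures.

E°cell = +0.850 − (+0.150) = +0.700 V; the balanced reaction transfers n = 2 electrons.
The reaction quotient is [Sn⁴⁺(aq)] / ([Hg²⁺(aq)]·[Sn²⁺(aq)]) = 49.3; by Nernst, E = +0.700 − (0.0592/2)(1.693) = +0.6499 V.
Then ΔG = −nFE = −2 × 96485 × +0.6499 J/mol = −125 kJ/mol.

−125 kJ/mol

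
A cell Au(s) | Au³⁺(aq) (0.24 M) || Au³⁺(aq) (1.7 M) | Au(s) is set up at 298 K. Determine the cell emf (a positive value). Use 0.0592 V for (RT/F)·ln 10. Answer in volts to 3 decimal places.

0.017 V

For a concentration cell E°cell = 0, since both electrodes use the same couple.
The compartment with the higher Au³⁺(aq) concentration (1.7 M) acts as the cathode; ions are reduced there and produced at the dilute (0.24 M) anode.
With n = 3, Ecell = −(0.0592/3)·log([dilute]/[conc]) = −(0.0592/3)·log(0.24/1.7) = +0.017 V.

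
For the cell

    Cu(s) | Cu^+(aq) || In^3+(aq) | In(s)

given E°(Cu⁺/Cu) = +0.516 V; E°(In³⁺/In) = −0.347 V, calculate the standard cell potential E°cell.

By convention the left-hand electrode in cell notation is the anode (oxidation) and the right-hand electrode is the cathode (reduction).
E°cell = E°(right) − E°(left) = −0.347 − (+0.516) = −0.863 V.
The negative sign shows that, as written, the cell would require an external voltage to drive the reaction.

−0.863 V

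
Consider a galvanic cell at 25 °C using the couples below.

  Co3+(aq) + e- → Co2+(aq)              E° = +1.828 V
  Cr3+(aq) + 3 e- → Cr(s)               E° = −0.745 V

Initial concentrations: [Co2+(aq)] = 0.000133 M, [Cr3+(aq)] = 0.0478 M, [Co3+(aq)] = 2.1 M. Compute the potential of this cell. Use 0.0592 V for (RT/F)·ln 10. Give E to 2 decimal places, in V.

Since E°(Co³⁺/Co²⁺) > E°(Cr³⁺/Cr), Co³⁺/Co²⁺ serves as the cathode.
The standard potential is +1.828 − (−0.745) = +2.573 V and the balanced reaction transfers n = 3 electrons.
For the overall reaction 3 Co3+(aq) + Cr(s) → 3 Co2+(aq) + Cr3+(aq), Q = ([Co2+(aq)]^3·[Cr3+(aq)]) / [Co3+(aq)]^3 = 1.21×10^−14, giving log Q = −13.916.
E = E° − (0.0592/n)·log Q = +2.573 − (0.0592/3)(−13.916) = +2.85 V.

+2.85 V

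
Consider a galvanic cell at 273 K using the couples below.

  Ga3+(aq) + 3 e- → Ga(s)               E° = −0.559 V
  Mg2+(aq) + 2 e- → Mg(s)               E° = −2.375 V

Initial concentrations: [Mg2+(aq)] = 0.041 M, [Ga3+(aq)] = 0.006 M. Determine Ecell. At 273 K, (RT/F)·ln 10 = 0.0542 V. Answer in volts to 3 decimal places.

Since E°(Ga³⁺/Ga) > E°(Mg²⁺/Mg), Ga³⁺/Ga serves as the cathode.
The standard potential is −0.559 − (−2.375) = +1.816 V and the balanced reaction transfers n = 6 electrons.
For the overall reaction 2 Ga3+(aq) + 3 Mg(s) → 2 Ga(s) + 3 Mg2+(aq), Q = [Mg2+(aq)]^3 / [Ga3+(aq)]^2 = 1.91, giving log Q = 0.282.
By the Nernst equation, E = +1.816 − (0.0542/6)·(0.282) = +1.813 V.

+1.813 V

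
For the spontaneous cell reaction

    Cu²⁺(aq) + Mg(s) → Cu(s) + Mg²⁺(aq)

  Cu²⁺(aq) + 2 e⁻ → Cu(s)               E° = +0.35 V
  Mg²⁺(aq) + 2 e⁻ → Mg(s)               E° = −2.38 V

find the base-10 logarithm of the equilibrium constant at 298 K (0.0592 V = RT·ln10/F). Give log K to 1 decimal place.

log K = 92.2

The Cu²⁺/Cu couple is reduced (cathode); E°cell = +0.35 − (−2.38) = +2.73 V with n = 2.
At equilibrium E = 0, so log K = nE°cell / 0.0592 = (2)(+2.73) / 0.0592 = 92.2.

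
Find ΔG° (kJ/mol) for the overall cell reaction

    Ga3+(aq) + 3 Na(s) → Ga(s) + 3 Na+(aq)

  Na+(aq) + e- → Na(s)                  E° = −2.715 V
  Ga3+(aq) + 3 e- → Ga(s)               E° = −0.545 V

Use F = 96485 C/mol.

−628 kJ/mol

In the reaction as written Ga3+(aq) is reduced, so the Ga³⁺/Ga couple is the cathode and Na⁺/Na is the anode.
E°cell = −0.545 − (−2.715) = +2.170 V; balancing electrons gives n = 3.
ΔG° = −nFE°cell = −(3)(96485)(+2.170) J/mol = −628 kJ/mol.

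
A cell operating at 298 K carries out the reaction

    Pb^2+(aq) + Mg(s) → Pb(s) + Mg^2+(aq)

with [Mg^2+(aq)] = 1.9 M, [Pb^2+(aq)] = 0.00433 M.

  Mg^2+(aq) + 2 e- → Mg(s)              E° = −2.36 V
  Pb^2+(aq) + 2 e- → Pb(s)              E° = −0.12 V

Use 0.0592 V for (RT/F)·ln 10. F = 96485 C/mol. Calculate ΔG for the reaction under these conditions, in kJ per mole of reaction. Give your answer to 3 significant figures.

−417 kJ/mol

With Pb²⁺/Pb reduced at the cathode, E°cell = −0.12 − (−2.36) = +2.24 V and n = 2.
Q = [Mg^2+(aq)] / [Pb^2+(aq)] = 439, so log Q = 2.642 and E = +2.24 − (0.0592/2)(2.642) = +2.1618 V.
Then ΔG = −nFE = −2 × 96485 × +2.1618 J/mol = −417 kJ/mol.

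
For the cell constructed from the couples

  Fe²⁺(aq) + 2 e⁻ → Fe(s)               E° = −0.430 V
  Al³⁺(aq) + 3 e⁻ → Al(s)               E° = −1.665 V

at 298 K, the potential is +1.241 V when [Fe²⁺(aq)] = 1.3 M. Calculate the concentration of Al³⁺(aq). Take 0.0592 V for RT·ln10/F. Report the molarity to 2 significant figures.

With Fe²⁺/Fe at the cathode and Al³⁺/Al at the anode, E°cell = −0.430 − (−1.665) = +1.235 V (n = 6).
Rearranging E = E° − (0.0592/n)·log Q gives log Q = 6(+1.235 − (+1.241))/0.0592 = −0.608.
The balanced reaction is 3 Fe²⁺(aq) + 2 Al(s) → 3 Fe(s) + 2 Al³⁺(aq), so Q = [Al³⁺(aq)]^2 / [Fe²⁺(aq)]^3.
Solving for the unknown gives log [Al³⁺(aq)] = −0.133, so [Al³⁺(aq)] ≈ 0.74 M.

0.74 M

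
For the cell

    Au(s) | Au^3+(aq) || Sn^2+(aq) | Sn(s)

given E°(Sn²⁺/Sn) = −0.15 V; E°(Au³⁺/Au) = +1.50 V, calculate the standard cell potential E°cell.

−1.65 V

By convention the left-hand electrode in cell notation is the anode (oxidation) and the right-hand electrode is the cathode (reduction).
E°cell = E°(right) − E°(left) = −0.15 − (+1.50) = −1.65 V.
The negative sign shows that, as written, the cell would require an external voltage to drive the reaction.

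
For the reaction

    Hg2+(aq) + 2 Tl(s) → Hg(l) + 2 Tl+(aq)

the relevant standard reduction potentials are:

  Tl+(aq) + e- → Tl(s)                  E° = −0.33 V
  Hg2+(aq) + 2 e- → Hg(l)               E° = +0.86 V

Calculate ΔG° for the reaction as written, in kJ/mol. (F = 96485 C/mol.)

In the reaction as written Hg2+(aq) is reduced, so the Hg²⁺/Hg couple is the cathode and Tl⁺/Tl is the anode.
E°cell = +0.86 − (−0.33) = +1.19 V; balancing electrons gives n = 2.
ΔG° = −nFE°cell = −(2)(96485)(+1.19) J/mol = −230 kJ/mol.

−230 kJ/mol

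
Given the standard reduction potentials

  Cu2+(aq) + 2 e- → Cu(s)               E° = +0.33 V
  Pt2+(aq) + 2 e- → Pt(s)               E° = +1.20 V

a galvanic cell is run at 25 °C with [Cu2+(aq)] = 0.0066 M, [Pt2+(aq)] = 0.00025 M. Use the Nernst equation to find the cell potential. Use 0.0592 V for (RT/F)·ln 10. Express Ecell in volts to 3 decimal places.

The Pt²⁺/Pt couple has the more positive E°, so it is the cathode; Cu²⁺/Cu is the anode.
E°cell = +1.20 − (+0.33) = +0.87 V, with n = 2 electrons transferred.
For the overall reaction Pt2+(aq) + Cu(s) → Pt(s) + Cu2+(aq), Q = [Cu2+(aq)] / [Pt2+(aq)] = 26.4, giving log Q = 1.422.
Applying E = E° − (RT ln10/nF)·log Q gives +0.87 − (0.0592/2)(1.422) = +0.828 V.

+0.828 V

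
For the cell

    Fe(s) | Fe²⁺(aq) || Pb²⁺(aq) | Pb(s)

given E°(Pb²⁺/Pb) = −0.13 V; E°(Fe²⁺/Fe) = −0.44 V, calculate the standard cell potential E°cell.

+0.31 V

By convention the left-hand electrode in cell notation is the anode (oxidation) and the right-hand electrode is the cathode (reduction).
E°cell = E°(right) − E°(left) = −0.13 − (−0.44) = +0.31 V.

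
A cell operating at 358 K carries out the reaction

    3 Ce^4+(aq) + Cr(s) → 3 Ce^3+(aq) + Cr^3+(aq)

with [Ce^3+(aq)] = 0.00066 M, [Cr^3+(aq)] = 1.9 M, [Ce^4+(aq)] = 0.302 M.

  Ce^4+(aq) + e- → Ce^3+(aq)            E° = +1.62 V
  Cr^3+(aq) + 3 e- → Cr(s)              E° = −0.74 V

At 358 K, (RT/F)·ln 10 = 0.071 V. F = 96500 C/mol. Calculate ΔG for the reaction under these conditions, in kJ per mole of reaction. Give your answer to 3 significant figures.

−736 kJ/mol

With Ce⁴⁺/Ce³⁺ reduced at the cathode, E°cell = +1.62 − (−0.74) = +2.36 V and n = 3.
The reaction quotient is ([Ce^3+(aq)]^3·[Cr^3+(aq)]) / [Ce^4+(aq)]^3 = 1.98×10^−8; by Nernst, E = +2.36 − (0.071/3)(−7.703) = +2.5423 V.
Then ΔG = −nFE = −3 × 96500 × +2.5423 J/mol = −736 kJ/mol.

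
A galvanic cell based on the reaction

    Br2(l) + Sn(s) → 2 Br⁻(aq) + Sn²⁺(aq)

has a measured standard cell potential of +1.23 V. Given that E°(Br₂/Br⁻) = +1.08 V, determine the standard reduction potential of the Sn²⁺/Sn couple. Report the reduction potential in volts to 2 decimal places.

In the reaction as written the Br₂/Br⁻ couple is reduced (cathode) and Sn²⁺/Sn is oxidized (anode), so E°cell = E°(Br₂/Br⁻) − E°(Sn²⁺/Sn).
E°(Sn²⁺/Sn) = E°(cathode) − E°cell = +1.08 − (+1.23) = −0.15 V.

−0.15 V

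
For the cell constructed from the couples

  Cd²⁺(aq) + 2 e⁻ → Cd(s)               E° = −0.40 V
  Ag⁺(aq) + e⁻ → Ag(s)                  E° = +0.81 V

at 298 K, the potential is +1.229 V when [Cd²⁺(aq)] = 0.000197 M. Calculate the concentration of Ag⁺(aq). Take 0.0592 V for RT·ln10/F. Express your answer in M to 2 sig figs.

Ag⁺/Ag is the cathode (higher E°); E°cell = +0.81 − (−0.40) = +1.21 V with n = 2.
Since E = E° − (0.0592/n)·log Q, log Q = n(E° − E)/0.0592 = −0.642.
The balanced reaction is 2 Ag⁺(aq) + Cd(s) → 2 Ag(s) + Cd²⁺(aq), so Q = [Cd²⁺(aq)] / [Ag⁺(aq)]^2.
Isolating [Ag⁺(aq)] in Q = 10^{−0.642} yields log [Ag⁺(aq)] = −1.532, i.e. 0.029 M.

0.029 M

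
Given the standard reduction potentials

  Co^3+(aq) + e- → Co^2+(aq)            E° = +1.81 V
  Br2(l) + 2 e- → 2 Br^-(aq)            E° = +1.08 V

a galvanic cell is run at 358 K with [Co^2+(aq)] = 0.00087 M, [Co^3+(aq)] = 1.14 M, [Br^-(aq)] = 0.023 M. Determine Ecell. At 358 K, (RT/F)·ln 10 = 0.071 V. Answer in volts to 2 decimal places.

+0.84 V

Co³⁺/Co²⁺ is reduced (cathode, E° = +1.81 V) and Br₂/Br⁻ is oxidized (anode).
E°cell = +1.81 − (+1.08) = +0.73 V, with n = 2 electrons transferred.
The balanced reaction is 2 Co^3+(aq) + 2 Br^-(aq) → 2 Co^2+(aq) + Br2(l), so Q = [Co^2+(aq)]^2 / ([Co^3+(aq)]^2·[Br^-(aq)]^2) = 0.0011 and log Q = −2.958.
By the Nernst equation, E = +0.73 − (0.071/2)·(−2.958) = +0.84 V.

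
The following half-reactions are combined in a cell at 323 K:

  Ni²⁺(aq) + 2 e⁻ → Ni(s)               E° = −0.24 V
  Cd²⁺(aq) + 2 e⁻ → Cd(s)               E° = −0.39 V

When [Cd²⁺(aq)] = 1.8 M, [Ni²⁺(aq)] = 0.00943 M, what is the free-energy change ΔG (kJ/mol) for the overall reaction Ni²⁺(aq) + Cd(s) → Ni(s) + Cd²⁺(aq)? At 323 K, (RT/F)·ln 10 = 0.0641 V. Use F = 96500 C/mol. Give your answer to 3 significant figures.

−14.8 kJ/mol

E°cell = −0.24 − (−0.39) = +0.15 V; the balanced reaction transfers n = 2 electrons.
Here Q = [Cd²⁺(aq)] / [Ni²⁺(aq)] = 191 (log Q = 2.281), giving E = +0.15 − (0.0641/2)·(2.281) = +0.0769 V.
ΔG = −nFE = −(2)(96500)(+0.0769) J/mol = −14.8 kJ/mol.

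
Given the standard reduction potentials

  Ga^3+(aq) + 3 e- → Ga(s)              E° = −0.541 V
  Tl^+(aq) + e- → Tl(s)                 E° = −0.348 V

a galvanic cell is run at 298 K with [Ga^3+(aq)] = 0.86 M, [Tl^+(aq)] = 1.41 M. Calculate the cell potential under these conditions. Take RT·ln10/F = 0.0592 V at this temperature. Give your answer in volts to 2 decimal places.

Since E°(Tl⁺/Tl) > E°(Ga³⁺/Ga), Tl⁺/Tl serves as the cathode.
E°cell = −0.348 − (−0.541) = +0.193 V, with n = 3 electrons transferred.
Balancing gives 3 Tl^+(aq) + Ga(s) → 3 Tl(s) + Ga^3+(aq); hence Q = [Ga^3+(aq)] / [Tl^+(aq)]^3 = 0.307 (log Q = −0.513).
Applying E = E° − (RT ln10/nF)·log Q gives +0.193 − (0.0592/3)(−0.513) = +0.20 V.

+0.20 V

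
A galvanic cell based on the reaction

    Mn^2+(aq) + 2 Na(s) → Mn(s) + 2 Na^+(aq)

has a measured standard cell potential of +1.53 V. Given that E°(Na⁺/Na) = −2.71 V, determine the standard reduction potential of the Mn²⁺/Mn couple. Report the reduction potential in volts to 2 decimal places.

In the reaction as written the Mn²⁺/Mn couple is reduced (cathode) and Na⁺/Na is oxidized (anode), so E°cell = E°(Mn²⁺/Mn) − E°(Na⁺/Na).
E°(Mn²⁺/Mn) = E°cell + E°(anode) = +1.53 + (−2.71) = −1.18 V.

−1.18 V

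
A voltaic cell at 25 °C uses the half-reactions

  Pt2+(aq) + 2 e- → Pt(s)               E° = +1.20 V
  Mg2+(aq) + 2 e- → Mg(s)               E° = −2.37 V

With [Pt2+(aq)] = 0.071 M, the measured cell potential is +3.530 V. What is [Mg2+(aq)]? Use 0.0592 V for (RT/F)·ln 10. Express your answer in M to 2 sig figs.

1.6 M

With Pt²⁺/Pt at the cathode and Mg²⁺/Mg at the anode, E°cell = +1.20 − (−2.37) = +3.57 V (n = 2).
From the Nernst equation, log Q = n(E° − E)/0.0592 = 2·(+3.57 − (+3.530))/0.0592 = 1.351.
Balancing electrons gives Pt2+(aq) + Mg(s) → Pt(s) + Mg2+(aq); thus Q = [Mg2+(aq)] / [Pt2+(aq)].
Solving for the unknown gives log [Mg2+(aq)] = 0.202, so [Mg2+(aq)] ≈ 1.6 M.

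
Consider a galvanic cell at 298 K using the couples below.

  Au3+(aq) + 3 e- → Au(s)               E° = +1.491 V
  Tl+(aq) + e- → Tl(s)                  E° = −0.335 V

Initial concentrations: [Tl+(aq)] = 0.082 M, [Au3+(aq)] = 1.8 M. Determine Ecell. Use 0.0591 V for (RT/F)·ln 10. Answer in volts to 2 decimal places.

Au³⁺/Au is reduced (cathode, E° = +1.491 V) and Tl⁺/Tl is oxidized (anode).
E°cell = E°cat − E°an = +1.491 − (−0.335) = +1.826 V; n = 3.
The balanced reaction is Au3+(aq) + 3 Tl(s) → Au(s) + 3 Tl+(aq), so Q = [Tl+(aq)]^3 / [Au3+(aq)] = 0.000306 and log Q = −3.514.
Applying E = E° − (RT ln10/nF)·log Q gives +1.826 − (0.0591/3)(−3.514) = +1.90 V.

+1.90 V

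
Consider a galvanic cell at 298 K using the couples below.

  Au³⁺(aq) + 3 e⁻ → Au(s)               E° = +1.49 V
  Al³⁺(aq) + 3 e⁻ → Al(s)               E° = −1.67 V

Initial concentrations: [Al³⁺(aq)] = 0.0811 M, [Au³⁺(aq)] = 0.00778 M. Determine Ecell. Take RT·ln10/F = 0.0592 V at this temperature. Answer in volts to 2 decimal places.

Since E°(Au³⁺/Au) > E°(Al³⁺/Al), Au³⁺/Au serves as the cathode.
E°cell = +1.49 − (−1.67) = +3.16 V, with n = 3 electrons transferred.
Balancing gives Au³⁺(aq) + Al(s) → Au(s) + Al³⁺(aq); hence Q = [Al³⁺(aq)] / [Au³⁺(aq)] = 10.4 (log Q = 1.018).
E = E° − (0.0592/n)·log Q = +3.16 − (0.0592/3)(1.018) = +3.14 V.

+3.14 V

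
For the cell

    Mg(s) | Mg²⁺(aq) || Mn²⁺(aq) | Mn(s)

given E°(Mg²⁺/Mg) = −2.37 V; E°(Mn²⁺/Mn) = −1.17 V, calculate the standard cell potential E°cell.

By convention the left-hand electrode in cell notation is the anode (oxidation) and the right-hand electrode is the cathode (reduction).
E°cell = E°(right) − E°(left) = −1.17 − (−2.37) = +1.20 V.

+1.20 V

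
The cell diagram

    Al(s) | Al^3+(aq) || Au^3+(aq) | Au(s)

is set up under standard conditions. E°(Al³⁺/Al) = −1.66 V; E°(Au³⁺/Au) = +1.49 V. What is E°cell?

By convention the left-hand electrode in cell notation is the anode (oxidation) and the right-hand electrode is the cathode (reduction).
E°cell = E°(right) − E°(left) = +1.49 − (−1.66) = +3.15 V.

+3.15 V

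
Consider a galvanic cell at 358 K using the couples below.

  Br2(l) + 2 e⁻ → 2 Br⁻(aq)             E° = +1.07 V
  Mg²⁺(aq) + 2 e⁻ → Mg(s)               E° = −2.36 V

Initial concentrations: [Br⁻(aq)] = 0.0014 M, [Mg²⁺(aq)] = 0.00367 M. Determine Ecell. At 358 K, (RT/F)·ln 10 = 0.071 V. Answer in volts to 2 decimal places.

Since E°(Br₂/Br⁻) > E°(Mg²⁺/Mg), Br₂/Br⁻ serves as the cathode.
E°cell = +1.07 − (−2.36) = +3.43 V, with n = 2 electrons transferred.
The balanced reaction is Br2(l) + Mg(s) → 2 Br⁻(aq) + Mg²⁺(aq), so Q = [Br⁻(aq)]^2·[Mg²⁺(aq)] = 7.19×10^−9 and log Q = −8.143.
By the Nernst equation, E = +3.43 − (0.071/2)·(−8.143) = +3.72 V.

+3.72 V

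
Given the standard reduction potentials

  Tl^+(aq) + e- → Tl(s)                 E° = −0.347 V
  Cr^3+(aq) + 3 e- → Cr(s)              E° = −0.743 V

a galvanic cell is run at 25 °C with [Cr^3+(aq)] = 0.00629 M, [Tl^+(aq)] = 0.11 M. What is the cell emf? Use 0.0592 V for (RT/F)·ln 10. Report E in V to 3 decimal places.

Since E°(Tl⁺/Tl) > E°(Cr³⁺/Cr), Tl⁺/Tl serves as the cathode.
E°cell = E°cat − E°an = −0.347 − (−0.743) = +0.396 V; n = 3.
For the overall reaction 3 Tl^+(aq) + Cr(s) → 3 Tl(s) + Cr^3+(aq), Q = [Cr^3+(aq)] / [Tl^+(aq)]^3 = 4.73, giving log Q = 0.674.
Applying E = E° − (RT ln10/nF)·log Q gives +0.396 − (0.0592/3)(0.674) = +0.383 V.

+0.383 V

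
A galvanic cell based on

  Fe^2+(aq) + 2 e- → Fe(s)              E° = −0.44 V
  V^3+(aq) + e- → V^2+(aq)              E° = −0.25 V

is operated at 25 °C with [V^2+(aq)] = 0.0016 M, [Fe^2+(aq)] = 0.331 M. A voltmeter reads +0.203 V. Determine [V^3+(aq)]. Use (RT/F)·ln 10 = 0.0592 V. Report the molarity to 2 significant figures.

The V³⁺/V²⁺ couple has the larger reduction potential, so it is the cathode: E°cell = −0.25 − (−0.44) = +0.19 V and n = 2.
Since E = E° − (0.0592/n)·log Q, log Q = n(E° − E)/0.0592 = −0.439.
The balanced reaction is 2 V^3+(aq) + Fe(s) → 2 V^2+(aq) + Fe^2+(aq), so Q = ([V^2+(aq)]^2·[Fe^2+(aq)]) / [V^3+(aq)]^2.
Isolating [V^3+(aq)] in Q = 10^{−0.439} yields log [V^3+(aq)] = −2.816, i.e. 0.0015 M.

0.0015 M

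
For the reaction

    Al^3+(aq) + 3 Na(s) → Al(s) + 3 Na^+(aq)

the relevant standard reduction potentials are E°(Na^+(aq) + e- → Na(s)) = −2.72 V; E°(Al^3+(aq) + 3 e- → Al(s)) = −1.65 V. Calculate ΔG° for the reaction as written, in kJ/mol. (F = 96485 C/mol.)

In the reaction as written Al^3+(aq) is reduced, so the Al³⁺/Al couple is the cathode and Na⁺/Na is the anode.
E°cell = −1.65 − (−2.72) = +1.07 V; balancing electrons gives n = 3.
ΔG° = −nFE°cell = −(3)(96485)(+1.07) J/mol = −310 kJ/mol.

−310 kJ/mol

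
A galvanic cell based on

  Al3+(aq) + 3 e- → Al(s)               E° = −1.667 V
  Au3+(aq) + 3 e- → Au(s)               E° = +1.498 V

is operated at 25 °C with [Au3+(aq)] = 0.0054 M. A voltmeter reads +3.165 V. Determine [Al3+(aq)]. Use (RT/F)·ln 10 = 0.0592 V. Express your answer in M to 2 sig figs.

With Au³⁺/Au at the cathode and Al³⁺/Al at the anode, E°cell = +1.498 − (−1.667) = +3.165 V (n = 3).
Rearranging E = E° − (0.0592/n)·log Q gives log Q = 3(+3.165 − (+3.165))/0.0592 = 0.000.
For Au3+(aq) + Al(s) → Au(s) + Al3+(aq), the reaction quotient is Q = [Al3+(aq)] / [Au3+(aq)].
Isolating [Al3+(aq)] in Q = 10^{0.000} yields log [Al3+(aq)] = −2.268, i.e. 0.0054 M.

0.0054 M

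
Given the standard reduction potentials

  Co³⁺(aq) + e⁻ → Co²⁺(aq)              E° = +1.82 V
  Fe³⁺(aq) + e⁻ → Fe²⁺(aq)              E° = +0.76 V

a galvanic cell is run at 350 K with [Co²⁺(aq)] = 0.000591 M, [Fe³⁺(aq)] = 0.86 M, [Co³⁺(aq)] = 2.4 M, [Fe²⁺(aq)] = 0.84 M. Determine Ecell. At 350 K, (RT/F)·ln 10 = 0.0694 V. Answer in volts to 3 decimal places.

+1.310 V

Co³⁺/Co²⁺ is reduced (cathode, E° = +1.82 V) and Fe³⁺/Fe²⁺ is oxidized (anode).
E°cell = E°cat − E°an = +1.82 − (+0.76) = +1.06 V; n = 1.
For the overall reaction Co³⁺(aq) + Fe²⁺(aq) → Co²⁺(aq) + Fe³⁺(aq), Q = ([Co²⁺(aq)]·[Fe³⁺(aq)]) / ([Co³⁺(aq)]·[Fe²⁺(aq)]) = 0.000252, giving log Q = −3.598.
E = E° − (0.0694/n)·log Q = +1.06 − (0.0694/1)(−3.598) = +1.310 V.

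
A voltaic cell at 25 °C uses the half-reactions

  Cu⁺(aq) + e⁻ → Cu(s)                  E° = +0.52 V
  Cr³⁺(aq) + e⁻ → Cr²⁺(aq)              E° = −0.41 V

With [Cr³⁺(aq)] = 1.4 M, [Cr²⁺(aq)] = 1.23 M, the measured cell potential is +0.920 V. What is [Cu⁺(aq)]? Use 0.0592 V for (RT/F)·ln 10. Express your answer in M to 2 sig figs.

0.77 M

The Cu⁺/Cu couple has the larger reduction potential, so it is the cathode: E°cell = +0.52 − (−0.41) = +0.93 V and n = 1.
From the Nernst equation, log Q = n(E° − E)/0.0592 = 1·(+0.93 − (+0.920))/0.0592 = 0.169.
For Cu⁺(aq) + Cr²⁺(aq) → Cu(s) + Cr³⁺(aq), the reaction quotient is Q = [Cr³⁺(aq)] / ([Cu⁺(aq)]·[Cr²⁺(aq)]).
Isolating [Cu⁺(aq)] in Q = 10^{0.169} yields log [Cu⁺(aq)] = −0.113, i.e. 0.77 M.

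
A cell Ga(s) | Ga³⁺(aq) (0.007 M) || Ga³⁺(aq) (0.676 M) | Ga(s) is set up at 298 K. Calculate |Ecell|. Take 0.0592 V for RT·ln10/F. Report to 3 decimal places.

0.039 V

For a concentration cell E°cell = 0, since both electrodes use the same couple.
The compartment with the higher Ga³⁺(aq) concentration (0.676 M) acts as the cathode; ions are reduced there and produced at the dilute (0.007 M) anode.
With n = 3, Ecell = −(0.0592/3)·log([dilute]/[conc]) = −(0.0592/3)·log(0.007/0.676) = +0.039 V.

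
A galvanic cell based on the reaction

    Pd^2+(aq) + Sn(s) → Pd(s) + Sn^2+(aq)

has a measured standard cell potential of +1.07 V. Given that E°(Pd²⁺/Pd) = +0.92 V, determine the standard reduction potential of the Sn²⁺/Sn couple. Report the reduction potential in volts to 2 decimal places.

−0.15 V

In the reaction as written the Pd²⁺/Pd couple is reduced (cathode) and Sn²⁺/Sn is oxidized (anode), so E°cell = E°(Pd²⁺/Pd) − E°(Sn²⁺/Sn).
E°(Sn²⁺/Sn) = E°(cathode) − E°cell = +0.92 − (+1.07) = −0.15 V.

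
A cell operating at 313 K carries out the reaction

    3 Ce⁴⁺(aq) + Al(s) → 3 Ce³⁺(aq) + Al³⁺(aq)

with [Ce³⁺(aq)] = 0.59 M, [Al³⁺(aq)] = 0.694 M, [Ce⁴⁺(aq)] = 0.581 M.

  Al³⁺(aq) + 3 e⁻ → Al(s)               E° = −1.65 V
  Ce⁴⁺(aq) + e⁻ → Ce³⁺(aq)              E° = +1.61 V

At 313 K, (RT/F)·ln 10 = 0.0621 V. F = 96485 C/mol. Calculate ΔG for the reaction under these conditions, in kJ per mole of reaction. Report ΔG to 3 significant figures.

The standard cell potential is +1.61 − (−1.65) = +3.26 V, with n = 3 electrons in the balanced equation.
Q = ([Ce³⁺(aq)]^3·[Al³⁺(aq)]) / [Ce⁴⁺(aq)]^3 = 0.727, so log Q = −0.139 and E = +3.26 − (0.0621/3)(−0.139) = +3.2629 V.
Finally ΔG = −nFE = −(3)(96485 C/mol)(+3.2629 V) = −944 kJ/mol.

−944 kJ/mol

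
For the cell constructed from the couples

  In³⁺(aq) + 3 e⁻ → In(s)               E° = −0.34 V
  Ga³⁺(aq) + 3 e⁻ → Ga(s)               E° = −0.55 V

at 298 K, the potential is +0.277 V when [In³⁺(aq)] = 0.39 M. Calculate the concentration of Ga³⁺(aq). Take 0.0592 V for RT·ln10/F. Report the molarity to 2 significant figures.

The In³⁺/In couple has the larger reduction potential, so it is the cathode: E°cell = −0.34 − (−0.55) = +0.21 V and n = 3.
Since E = E° − (0.0592/n)·log Q, log Q = n(E° − E)/0.0592 = −3.395.
For In³⁺(aq) + Ga(s) → In(s) + Ga³⁺(aq), the reaction quotient is Q = [Ga³⁺(aq)] / [In³⁺(aq)].
Substituting the known concentrations and solving, log [Ga³⁺(aq)] = −3.804 and [Ga³⁺(aq)] = 0.00016 M.

0.00016 M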